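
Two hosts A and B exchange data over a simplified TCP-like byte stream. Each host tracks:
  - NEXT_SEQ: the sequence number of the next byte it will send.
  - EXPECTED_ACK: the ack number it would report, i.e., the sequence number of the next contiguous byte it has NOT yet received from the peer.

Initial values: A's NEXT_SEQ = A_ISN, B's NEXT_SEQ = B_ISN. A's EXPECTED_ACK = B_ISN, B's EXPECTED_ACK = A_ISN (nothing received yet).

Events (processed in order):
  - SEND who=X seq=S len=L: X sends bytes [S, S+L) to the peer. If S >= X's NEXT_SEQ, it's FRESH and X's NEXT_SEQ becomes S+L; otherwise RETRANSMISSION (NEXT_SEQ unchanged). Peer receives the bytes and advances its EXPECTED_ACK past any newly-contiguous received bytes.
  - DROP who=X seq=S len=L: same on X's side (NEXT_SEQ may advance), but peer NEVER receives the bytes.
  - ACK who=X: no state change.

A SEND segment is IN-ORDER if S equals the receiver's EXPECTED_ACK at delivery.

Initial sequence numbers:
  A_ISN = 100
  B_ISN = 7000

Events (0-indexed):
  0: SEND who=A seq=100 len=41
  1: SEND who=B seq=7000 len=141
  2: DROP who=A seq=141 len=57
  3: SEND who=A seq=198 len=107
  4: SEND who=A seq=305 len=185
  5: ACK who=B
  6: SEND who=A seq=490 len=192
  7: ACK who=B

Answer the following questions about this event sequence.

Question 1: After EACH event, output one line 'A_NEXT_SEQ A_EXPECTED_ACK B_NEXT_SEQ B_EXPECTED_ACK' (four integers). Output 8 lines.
141 7000 7000 141
141 7141 7141 141
198 7141 7141 141
305 7141 7141 141
490 7141 7141 141
490 7141 7141 141
682 7141 7141 141
682 7141 7141 141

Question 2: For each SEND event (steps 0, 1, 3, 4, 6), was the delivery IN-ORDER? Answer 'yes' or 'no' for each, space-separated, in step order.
Answer: yes yes no no no

Derivation:
Step 0: SEND seq=100 -> in-order
Step 1: SEND seq=7000 -> in-order
Step 3: SEND seq=198 -> out-of-order
Step 4: SEND seq=305 -> out-of-order
Step 6: SEND seq=490 -> out-of-order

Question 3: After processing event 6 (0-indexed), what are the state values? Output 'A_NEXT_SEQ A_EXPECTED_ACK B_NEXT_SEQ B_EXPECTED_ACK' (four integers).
After event 0: A_seq=141 A_ack=7000 B_seq=7000 B_ack=141
After event 1: A_seq=141 A_ack=7141 B_seq=7141 B_ack=141
After event 2: A_seq=198 A_ack=7141 B_seq=7141 B_ack=141
After event 3: A_seq=305 A_ack=7141 B_seq=7141 B_ack=141
After event 4: A_seq=490 A_ack=7141 B_seq=7141 B_ack=141
After event 5: A_seq=490 A_ack=7141 B_seq=7141 B_ack=141
After event 6: A_seq=682 A_ack=7141 B_seq=7141 B_ack=141

682 7141 7141 141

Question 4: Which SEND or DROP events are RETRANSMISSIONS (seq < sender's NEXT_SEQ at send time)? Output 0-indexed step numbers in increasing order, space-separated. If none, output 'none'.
Answer: none

Derivation:
Step 0: SEND seq=100 -> fresh
Step 1: SEND seq=7000 -> fresh
Step 2: DROP seq=141 -> fresh
Step 3: SEND seq=198 -> fresh
Step 4: SEND seq=305 -> fresh
Step 6: SEND seq=490 -> fresh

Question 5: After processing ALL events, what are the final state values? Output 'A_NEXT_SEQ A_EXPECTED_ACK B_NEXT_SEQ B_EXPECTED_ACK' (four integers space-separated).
After event 0: A_seq=141 A_ack=7000 B_seq=7000 B_ack=141
After event 1: A_seq=141 A_ack=7141 B_seq=7141 B_ack=141
After event 2: A_seq=198 A_ack=7141 B_seq=7141 B_ack=141
After event 3: A_seq=305 A_ack=7141 B_seq=7141 B_ack=141
After event 4: A_seq=490 A_ack=7141 B_seq=7141 B_ack=141
After event 5: A_seq=490 A_ack=7141 B_seq=7141 B_ack=141
After event 6: A_seq=682 A_ack=7141 B_seq=7141 B_ack=141
After event 7: A_seq=682 A_ack=7141 B_seq=7141 B_ack=141

Answer: 682 7141 7141 141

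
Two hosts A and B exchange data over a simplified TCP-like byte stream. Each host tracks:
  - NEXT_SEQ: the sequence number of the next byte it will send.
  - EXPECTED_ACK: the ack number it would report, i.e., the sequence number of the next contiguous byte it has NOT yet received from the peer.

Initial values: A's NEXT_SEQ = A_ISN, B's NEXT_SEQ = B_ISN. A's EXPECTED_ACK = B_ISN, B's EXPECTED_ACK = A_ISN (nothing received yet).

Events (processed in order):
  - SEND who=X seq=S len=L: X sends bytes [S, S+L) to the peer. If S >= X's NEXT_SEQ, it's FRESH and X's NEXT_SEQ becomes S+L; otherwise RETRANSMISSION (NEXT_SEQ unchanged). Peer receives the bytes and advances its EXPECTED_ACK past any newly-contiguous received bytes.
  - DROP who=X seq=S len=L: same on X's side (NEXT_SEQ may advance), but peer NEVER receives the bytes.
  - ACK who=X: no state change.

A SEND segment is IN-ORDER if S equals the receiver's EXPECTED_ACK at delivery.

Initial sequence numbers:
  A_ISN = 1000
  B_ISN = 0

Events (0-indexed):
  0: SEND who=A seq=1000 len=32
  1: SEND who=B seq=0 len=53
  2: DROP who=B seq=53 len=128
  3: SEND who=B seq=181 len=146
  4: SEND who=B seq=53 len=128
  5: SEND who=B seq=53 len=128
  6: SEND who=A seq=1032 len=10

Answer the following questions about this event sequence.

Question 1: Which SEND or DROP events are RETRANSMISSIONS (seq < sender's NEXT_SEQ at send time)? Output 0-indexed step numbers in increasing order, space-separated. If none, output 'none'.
Answer: 4 5

Derivation:
Step 0: SEND seq=1000 -> fresh
Step 1: SEND seq=0 -> fresh
Step 2: DROP seq=53 -> fresh
Step 3: SEND seq=181 -> fresh
Step 4: SEND seq=53 -> retransmit
Step 5: SEND seq=53 -> retransmit
Step 6: SEND seq=1032 -> fresh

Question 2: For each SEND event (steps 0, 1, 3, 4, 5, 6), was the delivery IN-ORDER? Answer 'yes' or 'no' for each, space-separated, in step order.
Answer: yes yes no yes no yes

Derivation:
Step 0: SEND seq=1000 -> in-order
Step 1: SEND seq=0 -> in-order
Step 3: SEND seq=181 -> out-of-order
Step 4: SEND seq=53 -> in-order
Step 5: SEND seq=53 -> out-of-order
Step 6: SEND seq=1032 -> in-order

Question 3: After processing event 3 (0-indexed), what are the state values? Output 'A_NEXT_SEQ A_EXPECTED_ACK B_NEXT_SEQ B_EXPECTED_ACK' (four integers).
After event 0: A_seq=1032 A_ack=0 B_seq=0 B_ack=1032
After event 1: A_seq=1032 A_ack=53 B_seq=53 B_ack=1032
After event 2: A_seq=1032 A_ack=53 B_seq=181 B_ack=1032
After event 3: A_seq=1032 A_ack=53 B_seq=327 B_ack=1032

1032 53 327 1032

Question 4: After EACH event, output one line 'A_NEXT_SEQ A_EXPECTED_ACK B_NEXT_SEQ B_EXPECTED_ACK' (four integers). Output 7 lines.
1032 0 0 1032
1032 53 53 1032
1032 53 181 1032
1032 53 327 1032
1032 327 327 1032
1032 327 327 1032
1042 327 327 1042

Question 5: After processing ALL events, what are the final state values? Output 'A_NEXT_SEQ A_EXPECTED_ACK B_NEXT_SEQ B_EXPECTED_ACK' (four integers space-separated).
Answer: 1042 327 327 1042

Derivation:
After event 0: A_seq=1032 A_ack=0 B_seq=0 B_ack=1032
After event 1: A_seq=1032 A_ack=53 B_seq=53 B_ack=1032
After event 2: A_seq=1032 A_ack=53 B_seq=181 B_ack=1032
After event 3: A_seq=1032 A_ack=53 B_seq=327 B_ack=1032
After event 4: A_seq=1032 A_ack=327 B_seq=327 B_ack=1032
After event 5: A_seq=1032 A_ack=327 B_seq=327 B_ack=1032
After event 6: A_seq=1042 A_ack=327 B_seq=327 B_ack=1042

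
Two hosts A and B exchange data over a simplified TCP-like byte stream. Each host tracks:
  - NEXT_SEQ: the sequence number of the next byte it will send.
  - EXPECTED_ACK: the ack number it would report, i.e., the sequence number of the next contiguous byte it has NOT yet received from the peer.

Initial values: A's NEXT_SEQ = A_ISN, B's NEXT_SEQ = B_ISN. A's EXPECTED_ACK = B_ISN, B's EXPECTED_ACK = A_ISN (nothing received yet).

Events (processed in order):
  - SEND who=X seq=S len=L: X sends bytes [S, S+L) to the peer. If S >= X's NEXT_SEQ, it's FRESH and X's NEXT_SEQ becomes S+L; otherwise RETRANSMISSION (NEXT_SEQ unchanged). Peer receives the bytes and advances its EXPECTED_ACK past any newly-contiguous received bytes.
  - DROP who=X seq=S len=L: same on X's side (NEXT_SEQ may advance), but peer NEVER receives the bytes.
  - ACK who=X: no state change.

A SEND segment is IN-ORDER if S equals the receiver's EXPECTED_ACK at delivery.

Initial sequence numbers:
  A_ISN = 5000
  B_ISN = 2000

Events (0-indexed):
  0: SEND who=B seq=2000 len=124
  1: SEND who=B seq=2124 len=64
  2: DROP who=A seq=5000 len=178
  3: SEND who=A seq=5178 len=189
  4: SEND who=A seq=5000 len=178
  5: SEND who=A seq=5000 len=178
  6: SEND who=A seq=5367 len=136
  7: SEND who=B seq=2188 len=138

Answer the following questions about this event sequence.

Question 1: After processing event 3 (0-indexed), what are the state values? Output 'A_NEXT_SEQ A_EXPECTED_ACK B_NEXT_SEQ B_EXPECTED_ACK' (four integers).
After event 0: A_seq=5000 A_ack=2124 B_seq=2124 B_ack=5000
After event 1: A_seq=5000 A_ack=2188 B_seq=2188 B_ack=5000
After event 2: A_seq=5178 A_ack=2188 B_seq=2188 B_ack=5000
After event 3: A_seq=5367 A_ack=2188 B_seq=2188 B_ack=5000

5367 2188 2188 5000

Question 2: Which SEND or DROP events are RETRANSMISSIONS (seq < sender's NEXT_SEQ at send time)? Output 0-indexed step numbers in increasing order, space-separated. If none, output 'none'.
Answer: 4 5

Derivation:
Step 0: SEND seq=2000 -> fresh
Step 1: SEND seq=2124 -> fresh
Step 2: DROP seq=5000 -> fresh
Step 3: SEND seq=5178 -> fresh
Step 4: SEND seq=5000 -> retransmit
Step 5: SEND seq=5000 -> retransmit
Step 6: SEND seq=5367 -> fresh
Step 7: SEND seq=2188 -> fresh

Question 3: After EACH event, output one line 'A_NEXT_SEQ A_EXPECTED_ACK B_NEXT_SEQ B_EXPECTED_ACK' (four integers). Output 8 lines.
5000 2124 2124 5000
5000 2188 2188 5000
5178 2188 2188 5000
5367 2188 2188 5000
5367 2188 2188 5367
5367 2188 2188 5367
5503 2188 2188 5503
5503 2326 2326 5503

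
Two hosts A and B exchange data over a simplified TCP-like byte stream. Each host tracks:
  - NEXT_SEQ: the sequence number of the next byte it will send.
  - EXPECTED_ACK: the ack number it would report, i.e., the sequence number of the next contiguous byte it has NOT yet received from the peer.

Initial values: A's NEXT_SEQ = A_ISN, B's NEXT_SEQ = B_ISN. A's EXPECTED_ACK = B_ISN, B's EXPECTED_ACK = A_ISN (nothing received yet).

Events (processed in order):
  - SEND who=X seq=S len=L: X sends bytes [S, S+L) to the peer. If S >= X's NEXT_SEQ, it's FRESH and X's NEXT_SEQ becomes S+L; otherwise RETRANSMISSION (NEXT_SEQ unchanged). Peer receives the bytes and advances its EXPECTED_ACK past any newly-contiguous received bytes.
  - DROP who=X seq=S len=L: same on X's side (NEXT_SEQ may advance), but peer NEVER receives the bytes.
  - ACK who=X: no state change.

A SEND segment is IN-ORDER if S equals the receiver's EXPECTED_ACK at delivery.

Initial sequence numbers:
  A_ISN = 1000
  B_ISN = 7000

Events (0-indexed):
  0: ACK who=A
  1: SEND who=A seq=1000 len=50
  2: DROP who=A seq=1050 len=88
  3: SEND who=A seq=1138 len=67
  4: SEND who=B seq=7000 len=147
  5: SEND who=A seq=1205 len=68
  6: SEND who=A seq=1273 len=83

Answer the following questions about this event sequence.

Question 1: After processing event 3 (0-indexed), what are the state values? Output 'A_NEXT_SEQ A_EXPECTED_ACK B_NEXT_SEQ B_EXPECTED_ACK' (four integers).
After event 0: A_seq=1000 A_ack=7000 B_seq=7000 B_ack=1000
After event 1: A_seq=1050 A_ack=7000 B_seq=7000 B_ack=1050
After event 2: A_seq=1138 A_ack=7000 B_seq=7000 B_ack=1050
After event 3: A_seq=1205 A_ack=7000 B_seq=7000 B_ack=1050

1205 7000 7000 1050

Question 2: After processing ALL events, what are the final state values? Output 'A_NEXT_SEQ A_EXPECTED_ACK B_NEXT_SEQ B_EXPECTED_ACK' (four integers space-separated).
After event 0: A_seq=1000 A_ack=7000 B_seq=7000 B_ack=1000
After event 1: A_seq=1050 A_ack=7000 B_seq=7000 B_ack=1050
After event 2: A_seq=1138 A_ack=7000 B_seq=7000 B_ack=1050
After event 3: A_seq=1205 A_ack=7000 B_seq=7000 B_ack=1050
After event 4: A_seq=1205 A_ack=7147 B_seq=7147 B_ack=1050
After event 5: A_seq=1273 A_ack=7147 B_seq=7147 B_ack=1050
After event 6: A_seq=1356 A_ack=7147 B_seq=7147 B_ack=1050

Answer: 1356 7147 7147 1050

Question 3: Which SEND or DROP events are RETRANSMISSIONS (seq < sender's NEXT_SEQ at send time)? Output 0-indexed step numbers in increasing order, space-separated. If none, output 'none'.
Answer: none

Derivation:
Step 1: SEND seq=1000 -> fresh
Step 2: DROP seq=1050 -> fresh
Step 3: SEND seq=1138 -> fresh
Step 4: SEND seq=7000 -> fresh
Step 5: SEND seq=1205 -> fresh
Step 6: SEND seq=1273 -> fresh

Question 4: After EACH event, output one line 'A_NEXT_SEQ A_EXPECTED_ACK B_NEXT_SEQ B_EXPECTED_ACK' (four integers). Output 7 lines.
1000 7000 7000 1000
1050 7000 7000 1050
1138 7000 7000 1050
1205 7000 7000 1050
1205 7147 7147 1050
1273 7147 7147 1050
1356 7147 7147 1050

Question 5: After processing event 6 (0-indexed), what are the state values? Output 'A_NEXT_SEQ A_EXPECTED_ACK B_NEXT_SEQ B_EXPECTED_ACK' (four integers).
After event 0: A_seq=1000 A_ack=7000 B_seq=7000 B_ack=1000
After event 1: A_seq=1050 A_ack=7000 B_seq=7000 B_ack=1050
After event 2: A_seq=1138 A_ack=7000 B_seq=7000 B_ack=1050
After event 3: A_seq=1205 A_ack=7000 B_seq=7000 B_ack=1050
After event 4: A_seq=1205 A_ack=7147 B_seq=7147 B_ack=1050
After event 5: A_seq=1273 A_ack=7147 B_seq=7147 B_ack=1050
After event 6: A_seq=1356 A_ack=7147 B_seq=7147 B_ack=1050

1356 7147 7147 1050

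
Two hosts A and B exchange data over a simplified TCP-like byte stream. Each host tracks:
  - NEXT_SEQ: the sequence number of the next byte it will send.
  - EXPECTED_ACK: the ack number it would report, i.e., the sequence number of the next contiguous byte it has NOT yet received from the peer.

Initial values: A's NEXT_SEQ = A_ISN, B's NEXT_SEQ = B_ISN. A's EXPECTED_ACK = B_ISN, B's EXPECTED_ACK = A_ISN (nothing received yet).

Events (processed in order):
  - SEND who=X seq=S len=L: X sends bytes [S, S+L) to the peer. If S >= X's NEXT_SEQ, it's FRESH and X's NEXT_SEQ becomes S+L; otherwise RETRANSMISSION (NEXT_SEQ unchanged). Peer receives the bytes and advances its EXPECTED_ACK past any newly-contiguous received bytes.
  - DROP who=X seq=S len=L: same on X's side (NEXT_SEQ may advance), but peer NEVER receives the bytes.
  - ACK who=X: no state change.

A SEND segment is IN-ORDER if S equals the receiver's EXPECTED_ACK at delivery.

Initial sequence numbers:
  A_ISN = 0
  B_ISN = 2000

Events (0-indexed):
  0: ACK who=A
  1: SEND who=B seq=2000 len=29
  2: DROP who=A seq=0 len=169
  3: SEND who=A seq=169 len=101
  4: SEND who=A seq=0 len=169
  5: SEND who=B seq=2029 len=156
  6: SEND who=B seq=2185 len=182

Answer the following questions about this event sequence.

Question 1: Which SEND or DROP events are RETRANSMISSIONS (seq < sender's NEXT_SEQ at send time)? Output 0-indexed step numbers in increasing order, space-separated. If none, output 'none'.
Answer: 4

Derivation:
Step 1: SEND seq=2000 -> fresh
Step 2: DROP seq=0 -> fresh
Step 3: SEND seq=169 -> fresh
Step 4: SEND seq=0 -> retransmit
Step 5: SEND seq=2029 -> fresh
Step 6: SEND seq=2185 -> fresh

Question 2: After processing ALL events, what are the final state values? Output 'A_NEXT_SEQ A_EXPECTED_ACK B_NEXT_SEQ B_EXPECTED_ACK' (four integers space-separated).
Answer: 270 2367 2367 270

Derivation:
After event 0: A_seq=0 A_ack=2000 B_seq=2000 B_ack=0
After event 1: A_seq=0 A_ack=2029 B_seq=2029 B_ack=0
After event 2: A_seq=169 A_ack=2029 B_seq=2029 B_ack=0
After event 3: A_seq=270 A_ack=2029 B_seq=2029 B_ack=0
After event 4: A_seq=270 A_ack=2029 B_seq=2029 B_ack=270
After event 5: A_seq=270 A_ack=2185 B_seq=2185 B_ack=270
After event 6: A_seq=270 A_ack=2367 B_seq=2367 B_ack=270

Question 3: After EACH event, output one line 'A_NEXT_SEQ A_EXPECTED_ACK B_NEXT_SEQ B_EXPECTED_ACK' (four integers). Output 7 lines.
0 2000 2000 0
0 2029 2029 0
169 2029 2029 0
270 2029 2029 0
270 2029 2029 270
270 2185 2185 270
270 2367 2367 270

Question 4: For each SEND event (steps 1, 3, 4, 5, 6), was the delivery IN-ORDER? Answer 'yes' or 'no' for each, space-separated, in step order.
Answer: yes no yes yes yes

Derivation:
Step 1: SEND seq=2000 -> in-order
Step 3: SEND seq=169 -> out-of-order
Step 4: SEND seq=0 -> in-order
Step 5: SEND seq=2029 -> in-order
Step 6: SEND seq=2185 -> in-order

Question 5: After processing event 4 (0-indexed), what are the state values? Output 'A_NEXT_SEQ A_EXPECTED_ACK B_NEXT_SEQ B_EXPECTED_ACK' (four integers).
After event 0: A_seq=0 A_ack=2000 B_seq=2000 B_ack=0
After event 1: A_seq=0 A_ack=2029 B_seq=2029 B_ack=0
After event 2: A_seq=169 A_ack=2029 B_seq=2029 B_ack=0
After event 3: A_seq=270 A_ack=2029 B_seq=2029 B_ack=0
After event 4: A_seq=270 A_ack=2029 B_seq=2029 B_ack=270

270 2029 2029 270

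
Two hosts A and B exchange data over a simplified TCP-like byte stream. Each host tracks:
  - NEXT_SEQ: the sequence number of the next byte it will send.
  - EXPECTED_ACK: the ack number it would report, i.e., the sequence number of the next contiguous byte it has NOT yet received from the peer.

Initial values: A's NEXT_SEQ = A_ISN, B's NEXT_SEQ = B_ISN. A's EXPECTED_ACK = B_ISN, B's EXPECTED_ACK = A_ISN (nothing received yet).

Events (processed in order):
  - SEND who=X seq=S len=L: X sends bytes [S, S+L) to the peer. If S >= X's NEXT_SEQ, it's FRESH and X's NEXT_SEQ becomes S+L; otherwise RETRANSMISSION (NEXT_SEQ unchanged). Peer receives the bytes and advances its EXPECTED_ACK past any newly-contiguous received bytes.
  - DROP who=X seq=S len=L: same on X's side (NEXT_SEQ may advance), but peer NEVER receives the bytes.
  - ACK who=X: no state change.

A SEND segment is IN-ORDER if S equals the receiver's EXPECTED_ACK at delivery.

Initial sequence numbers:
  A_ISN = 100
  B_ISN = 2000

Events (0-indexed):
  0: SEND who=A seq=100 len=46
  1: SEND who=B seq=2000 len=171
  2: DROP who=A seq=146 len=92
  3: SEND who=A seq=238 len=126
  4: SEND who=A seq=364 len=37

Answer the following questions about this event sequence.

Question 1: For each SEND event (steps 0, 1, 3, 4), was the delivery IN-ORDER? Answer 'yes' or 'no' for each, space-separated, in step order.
Answer: yes yes no no

Derivation:
Step 0: SEND seq=100 -> in-order
Step 1: SEND seq=2000 -> in-order
Step 3: SEND seq=238 -> out-of-order
Step 4: SEND seq=364 -> out-of-order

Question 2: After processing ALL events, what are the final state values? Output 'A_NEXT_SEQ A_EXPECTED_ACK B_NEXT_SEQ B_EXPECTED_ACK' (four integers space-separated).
Answer: 401 2171 2171 146

Derivation:
After event 0: A_seq=146 A_ack=2000 B_seq=2000 B_ack=146
After event 1: A_seq=146 A_ack=2171 B_seq=2171 B_ack=146
After event 2: A_seq=238 A_ack=2171 B_seq=2171 B_ack=146
After event 3: A_seq=364 A_ack=2171 B_seq=2171 B_ack=146
After event 4: A_seq=401 A_ack=2171 B_seq=2171 B_ack=146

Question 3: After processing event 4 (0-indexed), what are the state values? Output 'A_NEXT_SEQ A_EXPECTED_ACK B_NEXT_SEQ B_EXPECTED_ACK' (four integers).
After event 0: A_seq=146 A_ack=2000 B_seq=2000 B_ack=146
After event 1: A_seq=146 A_ack=2171 B_seq=2171 B_ack=146
After event 2: A_seq=238 A_ack=2171 B_seq=2171 B_ack=146
After event 3: A_seq=364 A_ack=2171 B_seq=2171 B_ack=146
After event 4: A_seq=401 A_ack=2171 B_seq=2171 B_ack=146

401 2171 2171 146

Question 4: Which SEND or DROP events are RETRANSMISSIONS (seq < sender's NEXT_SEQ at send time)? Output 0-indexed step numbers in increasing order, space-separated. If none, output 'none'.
Step 0: SEND seq=100 -> fresh
Step 1: SEND seq=2000 -> fresh
Step 2: DROP seq=146 -> fresh
Step 3: SEND seq=238 -> fresh
Step 4: SEND seq=364 -> fresh

Answer: none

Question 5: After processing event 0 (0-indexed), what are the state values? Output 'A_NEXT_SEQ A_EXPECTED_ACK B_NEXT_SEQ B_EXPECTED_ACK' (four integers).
After event 0: A_seq=146 A_ack=2000 B_seq=2000 B_ack=146

146 2000 2000 146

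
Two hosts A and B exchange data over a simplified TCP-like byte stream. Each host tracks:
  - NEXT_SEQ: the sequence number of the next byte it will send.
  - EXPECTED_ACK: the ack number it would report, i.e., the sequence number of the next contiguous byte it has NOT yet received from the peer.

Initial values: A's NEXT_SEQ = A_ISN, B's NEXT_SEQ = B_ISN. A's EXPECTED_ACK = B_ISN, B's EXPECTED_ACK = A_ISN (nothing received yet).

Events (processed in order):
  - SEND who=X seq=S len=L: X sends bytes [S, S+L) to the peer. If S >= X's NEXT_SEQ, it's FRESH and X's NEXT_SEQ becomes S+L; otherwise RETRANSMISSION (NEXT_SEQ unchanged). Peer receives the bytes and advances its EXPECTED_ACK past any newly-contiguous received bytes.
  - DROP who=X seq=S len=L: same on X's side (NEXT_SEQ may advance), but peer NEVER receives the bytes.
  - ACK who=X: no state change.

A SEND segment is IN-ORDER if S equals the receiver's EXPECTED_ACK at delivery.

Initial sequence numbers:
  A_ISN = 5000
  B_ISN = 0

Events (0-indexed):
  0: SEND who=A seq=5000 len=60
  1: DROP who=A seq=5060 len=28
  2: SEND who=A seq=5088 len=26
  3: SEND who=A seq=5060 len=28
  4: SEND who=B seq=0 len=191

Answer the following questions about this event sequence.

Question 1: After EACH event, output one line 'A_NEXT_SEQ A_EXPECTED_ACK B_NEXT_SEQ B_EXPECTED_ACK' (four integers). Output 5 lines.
5060 0 0 5060
5088 0 0 5060
5114 0 0 5060
5114 0 0 5114
5114 191 191 5114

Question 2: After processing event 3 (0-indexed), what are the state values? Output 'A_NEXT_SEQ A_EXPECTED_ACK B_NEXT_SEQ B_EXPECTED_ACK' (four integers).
After event 0: A_seq=5060 A_ack=0 B_seq=0 B_ack=5060
After event 1: A_seq=5088 A_ack=0 B_seq=0 B_ack=5060
After event 2: A_seq=5114 A_ack=0 B_seq=0 B_ack=5060
After event 3: A_seq=5114 A_ack=0 B_seq=0 B_ack=5114

5114 0 0 5114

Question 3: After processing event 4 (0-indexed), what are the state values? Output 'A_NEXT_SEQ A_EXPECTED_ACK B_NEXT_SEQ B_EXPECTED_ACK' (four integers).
After event 0: A_seq=5060 A_ack=0 B_seq=0 B_ack=5060
After event 1: A_seq=5088 A_ack=0 B_seq=0 B_ack=5060
After event 2: A_seq=5114 A_ack=0 B_seq=0 B_ack=5060
After event 3: A_seq=5114 A_ack=0 B_seq=0 B_ack=5114
After event 4: A_seq=5114 A_ack=191 B_seq=191 B_ack=5114

5114 191 191 5114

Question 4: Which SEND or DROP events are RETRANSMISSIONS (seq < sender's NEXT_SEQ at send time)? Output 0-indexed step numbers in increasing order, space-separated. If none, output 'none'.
Step 0: SEND seq=5000 -> fresh
Step 1: DROP seq=5060 -> fresh
Step 2: SEND seq=5088 -> fresh
Step 3: SEND seq=5060 -> retransmit
Step 4: SEND seq=0 -> fresh

Answer: 3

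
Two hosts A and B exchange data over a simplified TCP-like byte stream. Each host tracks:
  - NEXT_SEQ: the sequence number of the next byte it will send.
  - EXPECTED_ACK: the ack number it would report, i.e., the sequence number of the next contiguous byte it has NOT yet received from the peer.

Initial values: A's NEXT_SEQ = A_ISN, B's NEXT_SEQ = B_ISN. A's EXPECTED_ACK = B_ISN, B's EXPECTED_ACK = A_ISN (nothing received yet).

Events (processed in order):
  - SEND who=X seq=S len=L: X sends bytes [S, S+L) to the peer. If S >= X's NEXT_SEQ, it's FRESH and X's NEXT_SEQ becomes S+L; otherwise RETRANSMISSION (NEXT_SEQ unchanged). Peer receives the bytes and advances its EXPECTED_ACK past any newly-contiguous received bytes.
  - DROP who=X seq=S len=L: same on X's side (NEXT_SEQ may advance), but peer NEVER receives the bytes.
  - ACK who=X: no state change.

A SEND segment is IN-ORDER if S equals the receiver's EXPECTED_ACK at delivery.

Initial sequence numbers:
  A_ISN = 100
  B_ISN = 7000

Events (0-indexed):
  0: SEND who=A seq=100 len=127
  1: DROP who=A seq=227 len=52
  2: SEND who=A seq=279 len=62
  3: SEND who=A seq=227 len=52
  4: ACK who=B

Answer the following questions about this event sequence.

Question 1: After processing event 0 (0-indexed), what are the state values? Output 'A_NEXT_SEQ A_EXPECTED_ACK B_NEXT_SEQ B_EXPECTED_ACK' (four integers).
After event 0: A_seq=227 A_ack=7000 B_seq=7000 B_ack=227

227 7000 7000 227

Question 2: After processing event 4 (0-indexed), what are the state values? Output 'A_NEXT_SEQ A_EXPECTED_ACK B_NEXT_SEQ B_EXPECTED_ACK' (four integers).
After event 0: A_seq=227 A_ack=7000 B_seq=7000 B_ack=227
After event 1: A_seq=279 A_ack=7000 B_seq=7000 B_ack=227
After event 2: A_seq=341 A_ack=7000 B_seq=7000 B_ack=227
After event 3: A_seq=341 A_ack=7000 B_seq=7000 B_ack=341
After event 4: A_seq=341 A_ack=7000 B_seq=7000 B_ack=341

341 7000 7000 341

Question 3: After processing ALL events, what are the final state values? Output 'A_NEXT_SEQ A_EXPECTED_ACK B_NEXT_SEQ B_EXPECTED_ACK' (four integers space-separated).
Answer: 341 7000 7000 341

Derivation:
After event 0: A_seq=227 A_ack=7000 B_seq=7000 B_ack=227
After event 1: A_seq=279 A_ack=7000 B_seq=7000 B_ack=227
After event 2: A_seq=341 A_ack=7000 B_seq=7000 B_ack=227
After event 3: A_seq=341 A_ack=7000 B_seq=7000 B_ack=341
After event 4: A_seq=341 A_ack=7000 B_seq=7000 B_ack=341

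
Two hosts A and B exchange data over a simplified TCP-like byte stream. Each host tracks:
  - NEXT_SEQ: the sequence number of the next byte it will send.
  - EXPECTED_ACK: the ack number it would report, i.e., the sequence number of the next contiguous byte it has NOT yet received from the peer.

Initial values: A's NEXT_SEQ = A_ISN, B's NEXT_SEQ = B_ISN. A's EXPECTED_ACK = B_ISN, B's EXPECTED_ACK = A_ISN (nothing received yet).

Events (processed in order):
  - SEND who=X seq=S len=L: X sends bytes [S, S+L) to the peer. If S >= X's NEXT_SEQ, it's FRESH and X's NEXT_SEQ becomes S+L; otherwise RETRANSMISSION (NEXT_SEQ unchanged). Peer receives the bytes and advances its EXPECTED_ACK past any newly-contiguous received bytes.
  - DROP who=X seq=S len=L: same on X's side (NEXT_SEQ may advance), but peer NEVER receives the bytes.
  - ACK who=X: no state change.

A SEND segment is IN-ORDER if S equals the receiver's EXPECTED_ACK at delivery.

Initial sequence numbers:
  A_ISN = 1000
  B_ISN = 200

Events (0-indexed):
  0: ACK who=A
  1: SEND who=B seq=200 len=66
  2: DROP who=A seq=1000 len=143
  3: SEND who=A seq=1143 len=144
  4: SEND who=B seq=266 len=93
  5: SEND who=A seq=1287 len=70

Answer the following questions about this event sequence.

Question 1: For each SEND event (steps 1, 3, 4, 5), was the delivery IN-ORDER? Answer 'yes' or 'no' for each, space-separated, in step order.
Step 1: SEND seq=200 -> in-order
Step 3: SEND seq=1143 -> out-of-order
Step 4: SEND seq=266 -> in-order
Step 5: SEND seq=1287 -> out-of-order

Answer: yes no yes no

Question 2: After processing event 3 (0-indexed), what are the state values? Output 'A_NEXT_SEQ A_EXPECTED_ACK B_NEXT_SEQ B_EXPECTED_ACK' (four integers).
After event 0: A_seq=1000 A_ack=200 B_seq=200 B_ack=1000
After event 1: A_seq=1000 A_ack=266 B_seq=266 B_ack=1000
After event 2: A_seq=1143 A_ack=266 B_seq=266 B_ack=1000
After event 3: A_seq=1287 A_ack=266 B_seq=266 B_ack=1000

1287 266 266 1000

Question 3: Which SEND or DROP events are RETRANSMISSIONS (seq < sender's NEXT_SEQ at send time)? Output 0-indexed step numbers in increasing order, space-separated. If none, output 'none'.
Step 1: SEND seq=200 -> fresh
Step 2: DROP seq=1000 -> fresh
Step 3: SEND seq=1143 -> fresh
Step 4: SEND seq=266 -> fresh
Step 5: SEND seq=1287 -> fresh

Answer: none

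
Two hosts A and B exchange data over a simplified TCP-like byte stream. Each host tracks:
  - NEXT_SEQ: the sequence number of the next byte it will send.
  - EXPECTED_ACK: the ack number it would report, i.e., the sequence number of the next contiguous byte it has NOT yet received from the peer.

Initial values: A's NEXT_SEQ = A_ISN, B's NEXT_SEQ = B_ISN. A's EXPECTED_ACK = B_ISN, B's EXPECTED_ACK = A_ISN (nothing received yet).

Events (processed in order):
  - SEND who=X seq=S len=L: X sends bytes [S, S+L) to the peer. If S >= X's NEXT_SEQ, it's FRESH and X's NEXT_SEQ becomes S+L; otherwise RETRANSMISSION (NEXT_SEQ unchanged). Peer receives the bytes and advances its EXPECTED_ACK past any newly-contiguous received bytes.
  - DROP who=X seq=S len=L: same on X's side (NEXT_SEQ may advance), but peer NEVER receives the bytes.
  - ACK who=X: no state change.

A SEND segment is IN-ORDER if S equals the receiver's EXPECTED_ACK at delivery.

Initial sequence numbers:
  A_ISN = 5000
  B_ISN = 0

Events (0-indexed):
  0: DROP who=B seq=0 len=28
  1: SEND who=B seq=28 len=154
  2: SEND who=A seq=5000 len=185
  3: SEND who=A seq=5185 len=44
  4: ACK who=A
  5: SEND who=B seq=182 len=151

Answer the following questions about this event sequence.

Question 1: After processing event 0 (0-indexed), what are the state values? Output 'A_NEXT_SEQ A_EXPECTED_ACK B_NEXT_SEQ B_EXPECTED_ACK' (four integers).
After event 0: A_seq=5000 A_ack=0 B_seq=28 B_ack=5000

5000 0 28 5000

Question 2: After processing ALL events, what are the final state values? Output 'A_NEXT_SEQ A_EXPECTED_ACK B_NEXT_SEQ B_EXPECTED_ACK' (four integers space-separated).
Answer: 5229 0 333 5229

Derivation:
After event 0: A_seq=5000 A_ack=0 B_seq=28 B_ack=5000
After event 1: A_seq=5000 A_ack=0 B_seq=182 B_ack=5000
After event 2: A_seq=5185 A_ack=0 B_seq=182 B_ack=5185
After event 3: A_seq=5229 A_ack=0 B_seq=182 B_ack=5229
After event 4: A_seq=5229 A_ack=0 B_seq=182 B_ack=5229
After event 5: A_seq=5229 A_ack=0 B_seq=333 B_ack=5229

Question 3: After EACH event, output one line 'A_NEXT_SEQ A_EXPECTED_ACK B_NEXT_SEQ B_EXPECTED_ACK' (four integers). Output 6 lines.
5000 0 28 5000
5000 0 182 5000
5185 0 182 5185
5229 0 182 5229
5229 0 182 5229
5229 0 333 5229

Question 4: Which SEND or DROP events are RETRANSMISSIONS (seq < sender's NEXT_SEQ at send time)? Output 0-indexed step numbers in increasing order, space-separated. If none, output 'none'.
Answer: none

Derivation:
Step 0: DROP seq=0 -> fresh
Step 1: SEND seq=28 -> fresh
Step 2: SEND seq=5000 -> fresh
Step 3: SEND seq=5185 -> fresh
Step 5: SEND seq=182 -> fresh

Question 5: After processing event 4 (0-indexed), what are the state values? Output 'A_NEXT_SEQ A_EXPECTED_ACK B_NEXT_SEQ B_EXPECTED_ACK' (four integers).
After event 0: A_seq=5000 A_ack=0 B_seq=28 B_ack=5000
After event 1: A_seq=5000 A_ack=0 B_seq=182 B_ack=5000
After event 2: A_seq=5185 A_ack=0 B_seq=182 B_ack=5185
After event 3: A_seq=5229 A_ack=0 B_seq=182 B_ack=5229
After event 4: A_seq=5229 A_ack=0 B_seq=182 B_ack=5229

5229 0 182 5229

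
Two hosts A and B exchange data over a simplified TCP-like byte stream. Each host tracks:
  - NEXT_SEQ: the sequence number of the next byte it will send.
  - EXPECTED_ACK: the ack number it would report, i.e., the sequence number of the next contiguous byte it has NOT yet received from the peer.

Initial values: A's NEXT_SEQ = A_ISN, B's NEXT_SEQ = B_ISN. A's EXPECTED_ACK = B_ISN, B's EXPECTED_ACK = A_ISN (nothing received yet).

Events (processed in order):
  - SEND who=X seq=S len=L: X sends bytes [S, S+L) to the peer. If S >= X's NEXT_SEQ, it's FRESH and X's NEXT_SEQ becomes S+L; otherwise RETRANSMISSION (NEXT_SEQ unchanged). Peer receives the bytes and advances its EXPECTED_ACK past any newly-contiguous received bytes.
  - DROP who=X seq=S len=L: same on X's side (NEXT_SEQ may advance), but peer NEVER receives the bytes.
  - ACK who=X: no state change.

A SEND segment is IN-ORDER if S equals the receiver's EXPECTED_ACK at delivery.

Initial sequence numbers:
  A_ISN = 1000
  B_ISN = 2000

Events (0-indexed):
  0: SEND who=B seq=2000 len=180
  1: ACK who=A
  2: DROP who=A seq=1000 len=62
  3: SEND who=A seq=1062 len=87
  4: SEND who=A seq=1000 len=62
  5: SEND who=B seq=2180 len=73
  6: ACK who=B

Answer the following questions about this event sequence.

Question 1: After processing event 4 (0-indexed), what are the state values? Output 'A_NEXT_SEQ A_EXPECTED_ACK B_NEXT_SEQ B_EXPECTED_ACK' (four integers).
After event 0: A_seq=1000 A_ack=2180 B_seq=2180 B_ack=1000
After event 1: A_seq=1000 A_ack=2180 B_seq=2180 B_ack=1000
After event 2: A_seq=1062 A_ack=2180 B_seq=2180 B_ack=1000
After event 3: A_seq=1149 A_ack=2180 B_seq=2180 B_ack=1000
After event 4: A_seq=1149 A_ack=2180 B_seq=2180 B_ack=1149

1149 2180 2180 1149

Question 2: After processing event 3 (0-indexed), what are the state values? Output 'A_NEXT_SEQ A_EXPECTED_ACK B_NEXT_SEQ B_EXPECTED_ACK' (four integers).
After event 0: A_seq=1000 A_ack=2180 B_seq=2180 B_ack=1000
After event 1: A_seq=1000 A_ack=2180 B_seq=2180 B_ack=1000
After event 2: A_seq=1062 A_ack=2180 B_seq=2180 B_ack=1000
After event 3: A_seq=1149 A_ack=2180 B_seq=2180 B_ack=1000

1149 2180 2180 1000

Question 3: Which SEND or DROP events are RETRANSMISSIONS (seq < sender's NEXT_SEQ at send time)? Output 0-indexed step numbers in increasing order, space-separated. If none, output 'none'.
Answer: 4

Derivation:
Step 0: SEND seq=2000 -> fresh
Step 2: DROP seq=1000 -> fresh
Step 3: SEND seq=1062 -> fresh
Step 4: SEND seq=1000 -> retransmit
Step 5: SEND seq=2180 -> fresh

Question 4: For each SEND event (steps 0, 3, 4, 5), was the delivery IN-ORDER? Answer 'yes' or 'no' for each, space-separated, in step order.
Answer: yes no yes yes

Derivation:
Step 0: SEND seq=2000 -> in-order
Step 3: SEND seq=1062 -> out-of-order
Step 4: SEND seq=1000 -> in-order
Step 5: SEND seq=2180 -> in-order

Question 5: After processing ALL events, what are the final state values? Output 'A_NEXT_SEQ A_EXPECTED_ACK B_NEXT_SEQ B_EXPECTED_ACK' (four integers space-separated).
After event 0: A_seq=1000 A_ack=2180 B_seq=2180 B_ack=1000
After event 1: A_seq=1000 A_ack=2180 B_seq=2180 B_ack=1000
After event 2: A_seq=1062 A_ack=2180 B_seq=2180 B_ack=1000
After event 3: A_seq=1149 A_ack=2180 B_seq=2180 B_ack=1000
After event 4: A_seq=1149 A_ack=2180 B_seq=2180 B_ack=1149
After event 5: A_seq=1149 A_ack=2253 B_seq=2253 B_ack=1149
After event 6: A_seq=1149 A_ack=2253 B_seq=2253 B_ack=1149

Answer: 1149 2253 2253 1149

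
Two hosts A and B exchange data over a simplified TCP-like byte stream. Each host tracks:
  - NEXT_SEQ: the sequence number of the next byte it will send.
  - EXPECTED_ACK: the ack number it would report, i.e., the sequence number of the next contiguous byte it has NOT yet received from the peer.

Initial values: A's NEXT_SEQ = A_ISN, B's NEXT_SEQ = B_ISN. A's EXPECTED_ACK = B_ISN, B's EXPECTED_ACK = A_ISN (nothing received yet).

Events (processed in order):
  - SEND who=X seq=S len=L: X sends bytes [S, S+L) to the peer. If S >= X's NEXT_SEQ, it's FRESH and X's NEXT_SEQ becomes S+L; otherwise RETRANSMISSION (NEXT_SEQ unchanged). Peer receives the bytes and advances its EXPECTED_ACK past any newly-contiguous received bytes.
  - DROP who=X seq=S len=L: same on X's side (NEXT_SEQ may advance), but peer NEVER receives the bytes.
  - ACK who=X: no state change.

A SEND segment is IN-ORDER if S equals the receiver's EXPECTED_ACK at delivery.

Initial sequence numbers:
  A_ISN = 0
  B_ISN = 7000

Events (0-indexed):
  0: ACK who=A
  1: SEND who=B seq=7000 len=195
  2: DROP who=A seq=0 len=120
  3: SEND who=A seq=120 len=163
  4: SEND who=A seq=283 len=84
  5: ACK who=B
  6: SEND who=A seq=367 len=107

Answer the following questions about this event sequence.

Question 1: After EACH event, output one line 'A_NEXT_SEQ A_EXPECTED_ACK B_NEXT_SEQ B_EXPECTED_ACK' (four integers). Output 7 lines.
0 7000 7000 0
0 7195 7195 0
120 7195 7195 0
283 7195 7195 0
367 7195 7195 0
367 7195 7195 0
474 7195 7195 0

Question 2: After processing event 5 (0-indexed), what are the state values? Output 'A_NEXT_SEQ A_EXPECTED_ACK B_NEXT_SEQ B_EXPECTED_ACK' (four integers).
After event 0: A_seq=0 A_ack=7000 B_seq=7000 B_ack=0
After event 1: A_seq=0 A_ack=7195 B_seq=7195 B_ack=0
After event 2: A_seq=120 A_ack=7195 B_seq=7195 B_ack=0
After event 3: A_seq=283 A_ack=7195 B_seq=7195 B_ack=0
After event 4: A_seq=367 A_ack=7195 B_seq=7195 B_ack=0
After event 5: A_seq=367 A_ack=7195 B_seq=7195 B_ack=0

367 7195 7195 0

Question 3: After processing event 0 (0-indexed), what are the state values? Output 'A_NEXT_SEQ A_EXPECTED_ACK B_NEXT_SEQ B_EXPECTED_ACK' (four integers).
After event 0: A_seq=0 A_ack=7000 B_seq=7000 B_ack=0

0 7000 7000 0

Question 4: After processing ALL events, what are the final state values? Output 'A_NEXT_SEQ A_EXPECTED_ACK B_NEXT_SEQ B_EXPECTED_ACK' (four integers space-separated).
After event 0: A_seq=0 A_ack=7000 B_seq=7000 B_ack=0
After event 1: A_seq=0 A_ack=7195 B_seq=7195 B_ack=0
After event 2: A_seq=120 A_ack=7195 B_seq=7195 B_ack=0
After event 3: A_seq=283 A_ack=7195 B_seq=7195 B_ack=0
After event 4: A_seq=367 A_ack=7195 B_seq=7195 B_ack=0
After event 5: A_seq=367 A_ack=7195 B_seq=7195 B_ack=0
After event 6: A_seq=474 A_ack=7195 B_seq=7195 B_ack=0

Answer: 474 7195 7195 0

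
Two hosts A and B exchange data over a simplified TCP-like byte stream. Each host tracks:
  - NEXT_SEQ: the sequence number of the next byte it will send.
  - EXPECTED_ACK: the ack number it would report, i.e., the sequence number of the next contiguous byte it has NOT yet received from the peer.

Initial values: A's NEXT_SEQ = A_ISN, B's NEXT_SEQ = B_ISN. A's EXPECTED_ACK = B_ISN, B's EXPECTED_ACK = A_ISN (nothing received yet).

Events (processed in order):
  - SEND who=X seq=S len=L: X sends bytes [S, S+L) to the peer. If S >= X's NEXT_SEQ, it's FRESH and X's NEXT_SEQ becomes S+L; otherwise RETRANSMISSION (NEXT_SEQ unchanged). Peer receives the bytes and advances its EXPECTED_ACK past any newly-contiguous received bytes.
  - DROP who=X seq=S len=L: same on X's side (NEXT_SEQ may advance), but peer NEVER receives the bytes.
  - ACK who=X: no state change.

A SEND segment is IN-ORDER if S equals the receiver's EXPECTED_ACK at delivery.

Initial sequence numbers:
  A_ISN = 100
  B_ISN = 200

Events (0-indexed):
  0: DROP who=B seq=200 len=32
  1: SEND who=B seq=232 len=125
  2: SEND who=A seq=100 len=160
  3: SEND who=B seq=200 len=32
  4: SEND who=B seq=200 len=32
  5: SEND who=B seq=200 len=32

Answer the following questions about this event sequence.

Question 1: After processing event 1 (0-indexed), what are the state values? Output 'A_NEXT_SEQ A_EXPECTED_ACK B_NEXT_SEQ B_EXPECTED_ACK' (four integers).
After event 0: A_seq=100 A_ack=200 B_seq=232 B_ack=100
After event 1: A_seq=100 A_ack=200 B_seq=357 B_ack=100

100 200 357 100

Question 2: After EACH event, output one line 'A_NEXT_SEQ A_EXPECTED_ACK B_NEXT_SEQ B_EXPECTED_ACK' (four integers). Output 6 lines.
100 200 232 100
100 200 357 100
260 200 357 260
260 357 357 260
260 357 357 260
260 357 357 260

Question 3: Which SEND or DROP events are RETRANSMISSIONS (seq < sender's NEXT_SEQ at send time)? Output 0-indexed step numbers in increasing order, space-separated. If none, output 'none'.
Step 0: DROP seq=200 -> fresh
Step 1: SEND seq=232 -> fresh
Step 2: SEND seq=100 -> fresh
Step 3: SEND seq=200 -> retransmit
Step 4: SEND seq=200 -> retransmit
Step 5: SEND seq=200 -> retransmit

Answer: 3 4 5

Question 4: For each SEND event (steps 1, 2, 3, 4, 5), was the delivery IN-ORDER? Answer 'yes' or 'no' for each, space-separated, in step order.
Answer: no yes yes no no

Derivation:
Step 1: SEND seq=232 -> out-of-order
Step 2: SEND seq=100 -> in-order
Step 3: SEND seq=200 -> in-order
Step 4: SEND seq=200 -> out-of-order
Step 5: SEND seq=200 -> out-of-order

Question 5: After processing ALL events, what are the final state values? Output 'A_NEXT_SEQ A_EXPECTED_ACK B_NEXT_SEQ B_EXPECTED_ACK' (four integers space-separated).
Answer: 260 357 357 260

Derivation:
After event 0: A_seq=100 A_ack=200 B_seq=232 B_ack=100
After event 1: A_seq=100 A_ack=200 B_seq=357 B_ack=100
After event 2: A_seq=260 A_ack=200 B_seq=357 B_ack=260
After event 3: A_seq=260 A_ack=357 B_seq=357 B_ack=260
After event 4: A_seq=260 A_ack=357 B_seq=357 B_ack=260
After event 5: A_seq=260 A_ack=357 B_seq=357 B_ack=260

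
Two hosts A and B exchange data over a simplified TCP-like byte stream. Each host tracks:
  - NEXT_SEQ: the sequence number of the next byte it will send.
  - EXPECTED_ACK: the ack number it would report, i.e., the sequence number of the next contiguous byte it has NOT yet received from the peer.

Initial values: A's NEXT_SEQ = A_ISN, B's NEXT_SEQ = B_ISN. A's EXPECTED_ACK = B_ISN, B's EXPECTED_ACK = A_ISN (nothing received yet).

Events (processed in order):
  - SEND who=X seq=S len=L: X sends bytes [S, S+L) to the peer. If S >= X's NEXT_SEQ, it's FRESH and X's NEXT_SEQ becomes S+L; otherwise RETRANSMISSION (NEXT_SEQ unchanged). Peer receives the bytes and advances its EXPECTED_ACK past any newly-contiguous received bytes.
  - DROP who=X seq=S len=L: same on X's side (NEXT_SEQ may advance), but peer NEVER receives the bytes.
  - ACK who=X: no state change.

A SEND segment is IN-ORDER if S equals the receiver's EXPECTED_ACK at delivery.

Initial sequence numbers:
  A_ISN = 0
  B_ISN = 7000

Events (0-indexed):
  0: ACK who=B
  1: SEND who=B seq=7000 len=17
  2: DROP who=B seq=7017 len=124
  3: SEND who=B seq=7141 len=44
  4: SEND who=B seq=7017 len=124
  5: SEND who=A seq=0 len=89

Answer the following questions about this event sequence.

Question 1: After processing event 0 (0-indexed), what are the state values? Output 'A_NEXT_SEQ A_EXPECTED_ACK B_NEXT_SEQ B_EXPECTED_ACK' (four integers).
After event 0: A_seq=0 A_ack=7000 B_seq=7000 B_ack=0

0 7000 7000 0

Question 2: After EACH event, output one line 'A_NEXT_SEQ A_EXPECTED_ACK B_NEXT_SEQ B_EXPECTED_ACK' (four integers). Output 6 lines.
0 7000 7000 0
0 7017 7017 0
0 7017 7141 0
0 7017 7185 0
0 7185 7185 0
89 7185 7185 89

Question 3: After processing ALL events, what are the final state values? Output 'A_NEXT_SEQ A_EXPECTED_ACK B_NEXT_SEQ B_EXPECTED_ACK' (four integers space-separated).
Answer: 89 7185 7185 89

Derivation:
After event 0: A_seq=0 A_ack=7000 B_seq=7000 B_ack=0
After event 1: A_seq=0 A_ack=7017 B_seq=7017 B_ack=0
After event 2: A_seq=0 A_ack=7017 B_seq=7141 B_ack=0
After event 3: A_seq=0 A_ack=7017 B_seq=7185 B_ack=0
After event 4: A_seq=0 A_ack=7185 B_seq=7185 B_ack=0
After event 5: A_seq=89 A_ack=7185 B_seq=7185 B_ack=89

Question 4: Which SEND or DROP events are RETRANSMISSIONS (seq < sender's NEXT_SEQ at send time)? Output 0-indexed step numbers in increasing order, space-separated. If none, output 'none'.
Answer: 4

Derivation:
Step 1: SEND seq=7000 -> fresh
Step 2: DROP seq=7017 -> fresh
Step 3: SEND seq=7141 -> fresh
Step 4: SEND seq=7017 -> retransmit
Step 5: SEND seq=0 -> fresh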